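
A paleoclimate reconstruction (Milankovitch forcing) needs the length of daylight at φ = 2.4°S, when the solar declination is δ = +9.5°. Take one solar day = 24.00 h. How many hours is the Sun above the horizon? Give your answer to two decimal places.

11.95 h

cos H₀ = −tan φ · tan δ = −tan(-2.4°) × tan(+9.500°) = 0.0070, so H₀ = 1.5638 rad = 89.60°.
Daylight = 2H₀/(2π) × 24.00 h = (1.5638/π) × 24.00 = 11.95 h.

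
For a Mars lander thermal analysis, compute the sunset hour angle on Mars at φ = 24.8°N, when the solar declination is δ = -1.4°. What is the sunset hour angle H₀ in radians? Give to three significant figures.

H₀ = 1.56 rad

cos H₀ = −tan φ · tan δ = −tan(+24.8°) × tan(-1.400°) = 0.0113, so H₀ = 1.5595 rad = 89.35°.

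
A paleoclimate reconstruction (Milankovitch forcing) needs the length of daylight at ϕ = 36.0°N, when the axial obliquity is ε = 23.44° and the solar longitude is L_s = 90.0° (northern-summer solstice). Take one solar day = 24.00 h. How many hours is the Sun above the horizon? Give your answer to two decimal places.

Solar declination: sin δ = sin ε · sin L_s = sin 23.44° × sin 90.0° = 0.39779, so δ = +23.440°.
cos h₀ = −tan ϕ · tan δ = −tan(+36.0°) × tan(+23.440°) = -0.3150, so h₀ = 1.8913 rad = 108.36°.
Daylight = 2h₀/(2π) × 24.00 h = (1.8913/π) × 24.00 = 14.45 h.

14.45 h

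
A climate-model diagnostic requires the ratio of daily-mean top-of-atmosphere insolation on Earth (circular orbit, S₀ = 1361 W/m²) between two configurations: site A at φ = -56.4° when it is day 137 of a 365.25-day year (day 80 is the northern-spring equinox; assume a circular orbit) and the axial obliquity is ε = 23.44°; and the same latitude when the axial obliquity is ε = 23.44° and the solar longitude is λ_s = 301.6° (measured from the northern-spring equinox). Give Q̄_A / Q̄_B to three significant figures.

— Configuration A (φ=-56.4°):
Solar longitude: λ_s = 360° × (137 − 80)/365.25 = 56.181°.
sin δ = sin 23.44° × sin 56.181° = 0.33048, so δ = +19.298°.
cos H₀ = −tan(-56.4°) tan(+19.298°) = 0.5270, H₀ = 1.0157 rad.
Bracket: H₀ sin φ sin δ + cos φ cos δ sin H₀ = 1.0157×-0.83292×0.33048 + 0.55339×0.94381×0.84985 = -0.279585 + 0.443872 = 0.164287.
Q̄ = (S₀/π) × [bracket] = (1361/π) × 0.164287 = 71.172 W/m².
— Configuration B (φ=-56.4°):
Solar declination: sin δ = sin ε · sin λ_s = sin 23.44° × sin 301.6° = -0.33881, so δ = -19.804°.
cos H₀ = −tan(-56.4°) tan(-19.804°) = -0.5420, H₀ = 2.1436 rad.
Bracket: H₀ sin φ sin δ + cos φ cos δ sin H₀ = 2.1436×-0.83292×-0.33881 + 0.55339×0.94086×0.84038 = 0.604927 + 0.437554 = 1.042481.
Q̄ = (S₀/π) × [bracket] = (1361/π) × 1.042481 = 451.62 W/m².
Ratio Q̄_A / Q̄_B = 71.172 / 451.62 = 0.1576.

Q̄_A / Q̄_B ≈ 0.158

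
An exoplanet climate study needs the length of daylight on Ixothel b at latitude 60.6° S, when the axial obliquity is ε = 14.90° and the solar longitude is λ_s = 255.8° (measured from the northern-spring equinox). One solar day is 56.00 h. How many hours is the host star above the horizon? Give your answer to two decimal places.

Solar declination: sin δ = sin ε · sin λ_s = sin 14.90° × sin 255.8° = -0.24928, so δ = -14.435°.
cos H₀ = −tan φ · tan δ = −tan(-60.6°) × tan(-14.435°) = -0.4568, so H₀ = 2.0452 rad = 117.18°.
Daylight = 2H₀/(2π) × 56.00 h = (2.0452/π) × 56.00 = 36.46 h.

36.46 h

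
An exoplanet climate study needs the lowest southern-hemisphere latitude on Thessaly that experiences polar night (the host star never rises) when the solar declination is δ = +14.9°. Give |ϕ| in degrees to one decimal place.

|ϕ| = 75.1°

Polar night requires cos h₀ = −tan ϕ tan δ ≥ 1, i.e. tan ϕ tan δ ≤ −1.
The boundary is |tan ϕ| · |tan δ| = 1, so |ϕ| = 90° − |δ| = 90° − 14.9° = 75.1° in the southern hemisphere.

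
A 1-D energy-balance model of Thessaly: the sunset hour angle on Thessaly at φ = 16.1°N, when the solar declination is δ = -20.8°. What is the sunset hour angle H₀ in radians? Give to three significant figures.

H₀ = 1.46 rad

cos H₀ = −tan φ · tan δ = −tan(+16.1°) × tan(-20.800°) = 0.1096, so H₀ = 1.4609 rad = 83.71°.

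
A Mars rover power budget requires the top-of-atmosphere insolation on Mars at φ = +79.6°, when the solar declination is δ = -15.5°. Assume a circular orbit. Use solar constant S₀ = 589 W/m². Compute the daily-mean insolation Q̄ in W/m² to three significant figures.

cos H₀ = −tan(+79.6°) tan(-15.500°) = 1.5110 ≥ 1 ⇒ polar night, H₀ = 0 and Q̄ = 0.

Q̄ ≈ 0.00 W/m²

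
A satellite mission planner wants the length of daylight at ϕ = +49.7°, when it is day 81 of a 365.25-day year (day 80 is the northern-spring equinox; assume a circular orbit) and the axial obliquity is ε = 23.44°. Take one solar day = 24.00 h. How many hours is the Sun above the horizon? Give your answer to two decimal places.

12.06 h

Solar longitude: L_s = 360° × (81 − 80)/365.25 = 0.986°.
sin δ = sin 23.44° × sin 0.986° = 0.00684, so δ = +0.392°.
cos h₀ = −tan ϕ · tan δ = −tan(+49.7°) × tan(+0.392°) = -0.0081, so h₀ = 1.5789 rad = 90.46°.
Daylight = 2h₀/(2π) × 24.00 h = (1.5789/π) × 24.00 = 12.06 h.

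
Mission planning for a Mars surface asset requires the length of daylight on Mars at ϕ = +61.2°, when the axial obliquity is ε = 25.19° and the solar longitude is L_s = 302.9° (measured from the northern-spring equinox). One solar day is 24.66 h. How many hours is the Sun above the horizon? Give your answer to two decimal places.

Solar declination: sin δ = sin ε · sin L_s = sin 25.19° × sin 302.9° = -0.35736, so δ = -20.938°.
cos h₀ = −tan ϕ · tan δ = −tan(+61.2°) × tan(-20.938°) = 0.6960, so h₀ = 0.8010 rad = 45.89°.
Daylight = 2h₀/(2π) × 24.66 h = (0.8010/π) × 24.66 = 6.29 h.

6.29 h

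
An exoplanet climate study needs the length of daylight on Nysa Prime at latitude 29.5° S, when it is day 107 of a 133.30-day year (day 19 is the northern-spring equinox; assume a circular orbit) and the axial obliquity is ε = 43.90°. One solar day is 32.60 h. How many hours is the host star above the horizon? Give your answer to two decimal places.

Solar longitude: λ_s = 360° × (107 − 19)/133.30 = 237.659°.
sin δ = sin 43.90° × sin 237.659° = -0.58584, so δ = -35.863°.
cos H₀ = −tan φ · tan δ = −tan(-29.5°) × tan(-35.863°) = -0.4090, so H₀ = 1.9921 rad = 114.14°.
Daylight = 2H₀/(2π) × 32.60 h = (1.9921/π) × 32.60 = 20.67 h.

20.67 h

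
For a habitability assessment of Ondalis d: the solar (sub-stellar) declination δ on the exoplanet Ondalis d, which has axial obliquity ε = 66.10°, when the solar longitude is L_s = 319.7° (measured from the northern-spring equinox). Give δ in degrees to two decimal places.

δ = -36.25°

sin δ = sin ε · sin L_s = sin 66.10° × sin 319.7° = -0.591330.
δ = arcsin(-0.591330) = -36.25°.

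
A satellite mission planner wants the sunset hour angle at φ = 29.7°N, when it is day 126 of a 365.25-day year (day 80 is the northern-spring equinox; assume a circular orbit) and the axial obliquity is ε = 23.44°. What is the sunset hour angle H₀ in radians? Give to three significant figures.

H₀ = 1.74 rad

Solar longitude: λ_s = 360° × (126 − 80)/365.25 = 45.339°.
sin δ = sin 23.44° × sin 45.339° = 0.28294, so δ = +16.436°.
cos H₀ = −tan φ · tan δ = −tan(+29.7°) × tan(+16.436°) = -0.1683, so H₀ = 1.7399 rad = 99.69°.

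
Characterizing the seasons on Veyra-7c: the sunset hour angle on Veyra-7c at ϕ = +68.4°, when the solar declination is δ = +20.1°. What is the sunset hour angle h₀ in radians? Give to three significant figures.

h₀ = 2.75 rad

cos h₀ = −tan ϕ · tan δ = −tan(+68.4°) × tan(+20.100°) = -0.9243, so h₀ = 2.7499 rad = 157.56°.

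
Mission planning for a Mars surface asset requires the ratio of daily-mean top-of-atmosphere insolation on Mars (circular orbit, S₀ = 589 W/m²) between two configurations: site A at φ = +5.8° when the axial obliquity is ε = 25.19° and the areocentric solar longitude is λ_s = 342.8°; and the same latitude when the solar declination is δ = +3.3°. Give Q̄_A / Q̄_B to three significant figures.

Q̄_A / Q̄_B ≈ 0.965

— Configuration A (φ=+5.8°):
sin δ = sin 25.19° × sin 342.8° = -0.12586, so δ = -7.230°.
cos H₀ = −tan(+5.8°) tan(-7.230°) = 0.0129, H₀ = 1.5579 rad.
Bracket: H₀ sin φ sin δ + cos φ cos δ sin H₀ = 1.5579×0.10106×-0.12586 + 0.99488×0.99205×0.99992 = -0.019816 + 0.986892 = 0.967076.
Q̄ = (S₀/π) × [bracket] = (589/π) × 0.967076 = 181.31 W/m².
— Configuration B (φ=+5.8°):
cos H₀ = −tan(+5.8°) tan(+3.300°) = -0.0059, H₀ = 1.5767 rad.
Bracket: H₀ sin φ sin δ + cos φ cos δ sin H₀ = 1.5767×0.10106×0.05756 + 0.99488×0.99834×0.99998 = 0.009172 + 0.993209 = 1.002381.
Q̄ = (S₀/π) × [bracket] = (589/π) × 1.002381 = 187.93 W/m².
Ratio Q̄_A / Q̄_B = 181.31 / 187.93 = 0.9648.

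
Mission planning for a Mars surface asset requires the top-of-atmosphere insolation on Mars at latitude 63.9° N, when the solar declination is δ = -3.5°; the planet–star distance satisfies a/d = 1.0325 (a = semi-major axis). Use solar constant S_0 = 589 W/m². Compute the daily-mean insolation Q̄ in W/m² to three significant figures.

cos h₀ = −tan(+63.9°) tan(-3.500°) = 0.1248, h₀ = 1.4456 rad.
Bracket: h₀ sin ϕ sin δ + cos ϕ cos δ sin h₀ = 1.4456×0.89803×-0.06105 + 0.43994×0.99813×0.99218 = -0.079255 + 0.435683 = 0.356428.
Inverse-square distance factor (a/d)² = 1.0325² = 1.066056.
Q̄ = (S_0/π) × 1.066056 × [bracket] = (589/π) × 1.066056 × 0.356428 = 71.24 W/m².

Q̄ ≈ 71.2 W/m²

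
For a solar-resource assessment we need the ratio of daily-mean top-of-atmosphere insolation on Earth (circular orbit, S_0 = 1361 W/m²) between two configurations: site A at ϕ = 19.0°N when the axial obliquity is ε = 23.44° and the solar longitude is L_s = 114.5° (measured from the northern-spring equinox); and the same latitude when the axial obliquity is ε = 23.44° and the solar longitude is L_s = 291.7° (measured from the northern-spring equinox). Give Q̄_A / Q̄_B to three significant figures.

Q̄_A / Q̄_B ≈ 1.54

— Configuration A (ϕ=+19.0°):
Solar declination: sin δ = sin ε · sin L_s = sin 23.44° × sin 114.5° = 0.36197, so δ = +21.221°.
cos h₀ = −tan(+19.0°) tan(+21.221°) = -0.1337, h₀ = 1.7049 rad.
Bracket: h₀ sin ϕ sin δ + cos ϕ cos δ sin h₀ = 1.7049×0.32557×0.36197 + 0.94552×0.93219×0.99102 = 0.200917 + 0.873489 = 1.074406.
Q̄ = (S_0/π) × [bracket] = (1361/π) × 1.074406 = 465.45 W/m².
— Configuration B (ϕ=+19.0°):
Solar declination: sin δ = sin ε · sin L_s = sin 23.44° × sin 291.7° = -0.36960, so δ = -21.691°.
cos h₀ = −tan(+19.0°) tan(-21.691°) = 0.1370, h₀ = 1.4334 rad.
Bracket: h₀ sin ϕ sin δ + cos ϕ cos δ sin h₀ = 1.4334×0.32557×-0.36960 + 0.94552×0.92919×0.99058 = -0.172482 + 0.870292 = 0.697810.
Q̄ = (S_0/π) × [bracket] = (1361/π) × 0.697810 = 302.31 W/m².
Ratio Q̄_A / Q̄_B = 465.45 / 302.31 = 1.540.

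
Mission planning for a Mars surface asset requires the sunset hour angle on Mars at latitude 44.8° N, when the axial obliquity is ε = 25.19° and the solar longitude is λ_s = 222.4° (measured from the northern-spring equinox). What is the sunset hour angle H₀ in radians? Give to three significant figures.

H₀ = 1.27 rad

Solar declination: sin δ = sin ε · sin λ_s = sin 25.19° × sin 222.4° = -0.28700, so δ = -16.678°.
cos H₀ = −tan φ · tan δ = −tan(+44.8°) × tan(-16.678°) = 0.2975, so H₀ = 1.2687 rad = 72.69°.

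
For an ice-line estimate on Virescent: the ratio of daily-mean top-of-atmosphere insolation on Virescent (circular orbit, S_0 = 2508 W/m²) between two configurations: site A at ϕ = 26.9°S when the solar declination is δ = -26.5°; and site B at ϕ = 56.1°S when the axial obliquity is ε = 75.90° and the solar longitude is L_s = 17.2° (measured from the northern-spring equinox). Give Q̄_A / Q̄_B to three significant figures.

— Configuration A (ϕ=-26.9°):
cos h₀ = −tan(-26.9°) tan(-26.500°) = -0.2529, h₀ = 1.8265 rad.
Bracket: h₀ sin ϕ sin δ + cos ϕ cos δ sin h₀ = 1.8265×-0.45243×-0.44620 + 0.89180×0.89493×0.96748 = 0.368723 + 0.772144 = 1.140867.
Q̄ = (S_0/π) × [bracket] = (2508/π) × 1.140867 = 910.78 W/m².
— Configuration B (ϕ=-56.1°):
Solar declination: sin δ = sin ε · sin L_s = sin 75.90° × sin 17.2° = 0.28680, so δ = +16.666°.
cos h₀ = −tan(-56.1°) tan(+16.666°) = 0.4455, h₀ = 1.1090 rad.
Bracket: h₀ sin ϕ sin δ + cos ϕ cos δ sin h₀ = 1.1090×-0.83001×0.28680 + 0.55775×0.95799×0.89527 = -0.263994 + 0.478360 = 0.214366.
Q̄ = (S_0/π) × [bracket] = (2508/π) × 0.214366 = 171.13 W/m².
Ratio Q̄_A / Q̄_B = 910.78 / 171.13 = 5.322.

Q̄_A / Q̄_B ≈ 5.32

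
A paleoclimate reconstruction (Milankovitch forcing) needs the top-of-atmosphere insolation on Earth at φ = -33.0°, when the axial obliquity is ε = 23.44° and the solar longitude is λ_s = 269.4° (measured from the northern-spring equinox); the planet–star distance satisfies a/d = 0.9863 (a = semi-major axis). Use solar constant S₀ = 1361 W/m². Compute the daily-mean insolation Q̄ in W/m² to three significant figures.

Q̄ ≈ 481 W/m²

Solar declination: sin δ = sin ε · sin λ_s = sin 23.44° × sin 269.4° = -0.39777, so δ = -23.439°.
cos H₀ = −tan(-33.0°) tan(-23.439°) = -0.2815, H₀ = 1.8562 rad.
Bracket: H₀ sin φ sin δ + cos φ cos δ sin H₀ = 1.8562×-0.54464×-0.39777 + 0.83867×0.91749×0.95955 = 0.402130 + 0.738346 = 1.140476.
Inverse-square distance factor (a/d)² = 0.9863² = 0.972788.
Q̄ = (S₀/π) × 0.972788 × [bracket] = (1361/π) × 0.972788 × 1.140476 = 480.6 W/m².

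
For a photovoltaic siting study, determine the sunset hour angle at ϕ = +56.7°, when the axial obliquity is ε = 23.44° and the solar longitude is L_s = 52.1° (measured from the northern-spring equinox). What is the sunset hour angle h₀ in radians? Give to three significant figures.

h₀ = 2.10 rad

Solar declination: sin δ = sin ε · sin L_s = sin 23.44° × sin 52.1° = 0.31389, so δ = +18.294°.
cos h₀ = −tan ϕ · tan δ = −tan(+56.7°) × tan(+18.294°) = -0.5033, so h₀ = 2.0982 rad = 120.22°.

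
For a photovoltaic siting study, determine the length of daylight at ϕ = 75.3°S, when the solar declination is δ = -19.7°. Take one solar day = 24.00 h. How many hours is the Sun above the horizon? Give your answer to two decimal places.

Sunrise equation: cos h₀ = −tan ϕ · tan δ = -1.3648 ≤ −1, so the Sun never sets (polar day) and h₀ = π.
Daylight = 2h₀/(2π) × 24.00 h = (3.1416/π) × 24.00 = 24.00 h.

24.00 h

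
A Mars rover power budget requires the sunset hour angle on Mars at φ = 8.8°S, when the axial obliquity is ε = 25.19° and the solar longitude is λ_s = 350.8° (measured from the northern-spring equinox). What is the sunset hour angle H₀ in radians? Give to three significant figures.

H₀ = 1.58 rad

Solar declination: sin δ = sin ε · sin λ_s = sin 25.19° × sin 350.8° = -0.06805, so δ = -3.902°.
cos H₀ = −tan φ · tan δ = −tan(-8.8°) × tan(-3.902°) = -0.0106, so H₀ = 1.5814 rad = 90.60°.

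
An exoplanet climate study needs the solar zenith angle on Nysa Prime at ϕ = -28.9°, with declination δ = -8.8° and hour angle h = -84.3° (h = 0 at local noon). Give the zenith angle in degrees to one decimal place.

θ_z = 80.8°

cos θ_z = sin ϕ sin δ + cos ϕ cos δ cos h = 0.073935 + 0.085927 = 0.159862.
θ_z = arccos(0.159862) = 80.8°.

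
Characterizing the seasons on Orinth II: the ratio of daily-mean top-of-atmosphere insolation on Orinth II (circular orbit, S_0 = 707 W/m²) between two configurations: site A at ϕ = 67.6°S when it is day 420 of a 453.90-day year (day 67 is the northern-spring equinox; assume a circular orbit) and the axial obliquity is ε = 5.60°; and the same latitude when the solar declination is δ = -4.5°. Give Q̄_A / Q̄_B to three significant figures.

— Configuration A (ϕ=-67.6°):
Solar longitude: L_s = 360° × (420 − 67)/453.90 = 279.974°.
sin δ = sin 5.60° × sin 279.974° = -0.09611, so δ = -5.515°.
cos h₀ = −tan(-67.6°) tan(-5.515°) = -0.2343, h₀ = 1.8073 rad.
Bracket: h₀ sin ϕ sin δ + cos ϕ cos δ sin h₀ = 1.8073×-0.92455×-0.09611 + 0.38107×0.99537×0.97217 = 0.160594 + 0.368750 = 0.529344.
Q̄ = (S_0/π) × [bracket] = (707/π) × 0.529344 = 119.13 W/m².
— Configuration B (ϕ=-67.6°):
cos h₀ = −tan(-67.6°) tan(-4.500°) = -0.1909, h₀ = 1.7629 rad.
Bracket: h₀ sin ϕ sin δ + cos ϕ cos δ sin h₀ = 1.7629×-0.92455×-0.07846 + 0.38107×0.99692×0.98160 = 0.127881 + 0.372906 = 0.500787.
Q̄ = (S_0/π) × [bracket] = (707/π) × 0.500787 = 112.70 W/m².
Ratio Q̄_A / Q̄_B = 119.13 / 112.70 = 1.057.

Q̄_A / Q̄_B ≈ 1.06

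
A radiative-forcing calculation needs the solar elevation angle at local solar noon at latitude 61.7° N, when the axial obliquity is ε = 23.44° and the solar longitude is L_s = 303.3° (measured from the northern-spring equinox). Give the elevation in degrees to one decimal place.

Solar declination: sin δ = sin ε · sin L_s = sin 23.44° × sin 303.3° = -0.33247, so δ = -19.419°.
At local noon the hour angle is zero, so the zenith angle equals |ϕ − δ| = |+61.7° − (-19.419°)| = 81.119°.
Elevation = 90° − 81.119° = 8.9°.

8.9°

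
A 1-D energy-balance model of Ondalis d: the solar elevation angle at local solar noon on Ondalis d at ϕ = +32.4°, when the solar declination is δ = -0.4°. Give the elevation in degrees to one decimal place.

At local noon the hour angle is zero, so the zenith angle equals |ϕ − δ| = |+32.4° − (-0.400°)| = 32.800°.
Elevation = 90° − 32.800° = 57.2°.

57.2°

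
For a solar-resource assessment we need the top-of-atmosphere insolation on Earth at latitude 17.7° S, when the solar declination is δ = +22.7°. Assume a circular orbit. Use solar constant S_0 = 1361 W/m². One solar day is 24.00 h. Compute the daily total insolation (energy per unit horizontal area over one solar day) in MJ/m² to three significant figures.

26.3 MJ/m²

cos h₀ = −tan(-17.7°) tan(+22.700°) = 0.1335, h₀ = 1.4369 rad.
Bracket: h₀ sin ϕ sin δ + cos ϕ cos δ sin h₀ = 1.4369×-0.30403×0.38591 + 0.95266×0.92254×0.99105 = -0.168589 + 0.871001 = 0.702412.
Q̄ = (S_0/π) × [bracket] = (1361/π) × 0.702412 = 304.30 W/m².
Daily total = Q̄ × 24.00 h × 3600 s/h = 304.30 × 24.00 × 3600 / 10⁶ = 26.29 MJ/m².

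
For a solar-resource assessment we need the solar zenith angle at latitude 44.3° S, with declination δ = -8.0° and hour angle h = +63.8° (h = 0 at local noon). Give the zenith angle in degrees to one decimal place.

cos θ_z = sin φ sin δ + cos φ cos δ cos h = 0.097201 + 0.312907 = 0.410108.
θ_z = arccos(0.410108) = 65.8°.

θ_z = 65.8°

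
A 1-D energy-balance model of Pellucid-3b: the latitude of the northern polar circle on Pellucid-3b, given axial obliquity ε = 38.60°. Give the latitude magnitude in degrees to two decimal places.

The polar circle is the lowest latitude that experiences at least one full rotation of continuous daylight at the northern-summer solstice; it lies at |φ| = 90° − ε = 90° − 38.60° = 51.40°.

51.40°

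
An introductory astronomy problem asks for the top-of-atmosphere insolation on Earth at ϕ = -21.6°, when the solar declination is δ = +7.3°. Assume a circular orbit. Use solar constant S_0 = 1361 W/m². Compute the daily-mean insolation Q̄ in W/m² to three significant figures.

Q̄ ≈ 368 W/m²

cos h₀ = −tan(-21.6°) tan(+7.300°) = 0.0507, h₀ = 1.5201 rad.
Bracket: h₀ sin ϕ sin δ + cos ϕ cos δ sin h₀ = 1.5201×-0.36812×0.12706 + 0.92978×0.99189×0.99871 = -0.071100 + 0.921050 = 0.849950.
Q̄ = (S_0/π) × [bracket] = (1361/π) × 0.849950 = 368.2 W/m².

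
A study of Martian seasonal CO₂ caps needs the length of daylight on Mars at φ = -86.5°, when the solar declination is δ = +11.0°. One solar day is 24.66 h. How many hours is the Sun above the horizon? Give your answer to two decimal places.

0.00 h

cos H₀ = −tan φ · tan δ = 3.1781 ≥ 1, so the Sun never rises (polar night) and H₀ = 0.
Daylight = 2H₀/(2π) × 24.66 h = (0.0000/π) × 24.66 = 0.00 h.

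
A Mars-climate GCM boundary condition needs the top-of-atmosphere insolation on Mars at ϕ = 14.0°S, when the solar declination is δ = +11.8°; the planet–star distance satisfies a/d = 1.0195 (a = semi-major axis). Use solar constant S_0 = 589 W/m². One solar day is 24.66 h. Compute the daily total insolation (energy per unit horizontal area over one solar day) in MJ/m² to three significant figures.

cos h₀ = −tan(-14.0°) tan(+11.800°) = 0.0521, h₀ = 1.5187 rad.
Bracket: h₀ sin ϕ sin δ + cos ϕ cos δ sin h₀ = 1.5187×-0.24192×0.20450 + 0.97030×0.97887×0.99864 = -0.075134 + 0.948506 = 0.873372.
Inverse-square distance factor (a/d)² = 1.0195² = 1.039380.
Q̄ = (S_0/π) × 1.039380 × [bracket] = (589/π) × 1.039380 × 0.873372 = 170.19 W/m².
Daily total = Q̄ × 24.66 h × 3600 s/h = 170.19 × 24.66 × 3600 / 10⁶ = 15.11 MJ/m².

15.1 MJ/m²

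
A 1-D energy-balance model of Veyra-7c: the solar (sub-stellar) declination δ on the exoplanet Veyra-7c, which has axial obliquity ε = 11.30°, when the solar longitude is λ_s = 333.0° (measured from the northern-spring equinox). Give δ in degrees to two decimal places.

sin δ = sin ε · sin λ_s = sin 11.30° × sin 333.0° = -0.088958.
δ = arcsin(-0.088958) = -5.10°.

δ = -5.10°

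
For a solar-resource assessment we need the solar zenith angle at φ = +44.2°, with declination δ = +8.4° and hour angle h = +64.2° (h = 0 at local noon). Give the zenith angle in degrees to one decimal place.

θ_z = 65.8°

cos θ_z = sin φ sin δ + cos φ cos δ cos h = 0.101844 + 0.308675 = 0.410519.
θ_z = arccos(0.410519) = 65.8°.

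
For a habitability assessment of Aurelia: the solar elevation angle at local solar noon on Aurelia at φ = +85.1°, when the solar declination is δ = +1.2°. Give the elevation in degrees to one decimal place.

At local noon the hour angle is zero, so the zenith angle equals |φ − δ| = |+85.1° − (+1.200°)| = 83.900°.
Elevation = 90° − 83.900° = 6.1°.

6.1°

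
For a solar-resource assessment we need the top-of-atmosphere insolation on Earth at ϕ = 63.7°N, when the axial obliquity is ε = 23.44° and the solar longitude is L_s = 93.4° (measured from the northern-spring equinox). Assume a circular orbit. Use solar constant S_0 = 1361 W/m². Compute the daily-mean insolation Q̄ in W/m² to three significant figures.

Q̄ ≈ 492 W/m²

Solar declination: sin δ = sin ε · sin L_s = sin 23.44° × sin 93.4° = 0.39709, so δ = +23.396°.
cos h₀ = −tan(+63.7°) tan(+23.396°) = -0.8754, h₀ = 2.6371 rad.
Bracket: h₀ sin ϕ sin δ + cos ϕ cos δ sin h₀ = 2.6371×0.89649×0.39709 + 0.44307×0.91778×0.48336 = 0.938774 + 0.196554 = 1.135328.
Q̄ = (S_0/π) × [bracket] = (1361/π) × 1.135328 = 491.8 W/m².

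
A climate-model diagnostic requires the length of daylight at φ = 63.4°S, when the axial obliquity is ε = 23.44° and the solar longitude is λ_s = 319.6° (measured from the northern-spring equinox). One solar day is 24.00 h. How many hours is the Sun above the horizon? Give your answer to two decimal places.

16.29 h

Solar declination: sin δ = sin ε · sin λ_s = sin 23.44° × sin 319.6° = -0.25781, so δ = -14.940°.
cos H₀ = −tan φ · tan δ = −tan(-63.4°) × tan(-14.940°) = -0.5329, so H₀ = 2.1328 rad = 122.20°.
Daylight = 2H₀/(2π) × 24.00 h = (2.1328/π) × 24.00 = 16.29 h.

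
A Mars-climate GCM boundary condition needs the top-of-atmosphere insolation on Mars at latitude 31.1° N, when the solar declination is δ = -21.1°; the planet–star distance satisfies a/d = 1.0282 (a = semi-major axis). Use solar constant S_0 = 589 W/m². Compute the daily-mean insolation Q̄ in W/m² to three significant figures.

cos h₀ = −tan(+31.1°) tan(-21.100°) = 0.2328, h₀ = 1.3359 rad.
Bracket: h₀ sin ϕ sin δ + cos ϕ cos δ sin h₀ = 1.3359×0.51653×-0.36000 + 0.85627×0.93295×0.97253 = -0.248412 + 0.776912 = 0.528500.
Inverse-square distance factor (a/d)² = 1.0282² = 1.057195.
Q̄ = (S_0/π) × 1.057195 × [bracket] = (589/π) × 1.057195 × 0.528500 = 104.8 W/m².

Q̄ ≈ 105 W/m²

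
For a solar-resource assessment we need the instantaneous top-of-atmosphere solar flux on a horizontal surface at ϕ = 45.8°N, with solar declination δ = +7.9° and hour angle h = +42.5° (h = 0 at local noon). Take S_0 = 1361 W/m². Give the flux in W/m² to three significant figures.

cos θ_z = sin ϕ sin δ + cos ϕ cos δ cos h = 0.098535 + 0.509126 = 0.607661.
Flux = S_0 · cos θ_z = 1361 × 0.607661 = 827.0 W/m².

827 W/m²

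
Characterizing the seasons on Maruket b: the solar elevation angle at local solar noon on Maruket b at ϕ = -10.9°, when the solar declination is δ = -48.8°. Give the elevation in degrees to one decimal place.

At local noon the hour angle is zero, so the zenith angle equals |ϕ − δ| = |-10.9° − (-48.800°)| = 37.900°.
Elevation = 90° − 37.900° = 52.1°.

52.1°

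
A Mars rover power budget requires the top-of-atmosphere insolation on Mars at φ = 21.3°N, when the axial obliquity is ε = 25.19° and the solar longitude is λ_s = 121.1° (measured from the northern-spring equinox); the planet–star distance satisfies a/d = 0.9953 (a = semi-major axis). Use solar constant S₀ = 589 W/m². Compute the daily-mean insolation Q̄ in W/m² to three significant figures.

Solar declination: sin δ = sin ε · sin λ_s = sin 25.19° × sin 121.1° = 0.36445, so δ = +21.373°.
cos H₀ = −tan(+21.3°) tan(+21.373°) = -0.1526, H₀ = 1.7240 rad.
Bracket: H₀ sin φ sin δ + cos φ cos δ sin H₀ = 1.7240×0.36325×0.36445 + 0.93169×0.93122×0.98829 = 0.228234 + 0.857449 = 1.085683.
Inverse-square distance factor (a/d)² = 0.9953² = 0.990622.
Q̄ = (S₀/π) × 0.990622 × [bracket] = (589/π) × 0.990622 × 1.085683 = 201.6 W/m².

Q̄ ≈ 202 W/m²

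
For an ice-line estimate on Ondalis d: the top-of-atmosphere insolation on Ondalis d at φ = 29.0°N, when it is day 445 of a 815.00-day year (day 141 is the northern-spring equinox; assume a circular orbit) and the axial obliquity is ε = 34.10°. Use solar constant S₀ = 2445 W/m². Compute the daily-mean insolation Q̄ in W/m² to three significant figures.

Solar longitude: λ_s = 360° × (445 − 141)/815.00 = 134.282°.
sin δ = sin 34.10° × sin 134.282° = 0.40137, so δ = +23.664°.
cos H₀ = −tan(+29.0°) tan(+23.664°) = -0.2429, H₀ = 1.8162 rad.
Bracket: H₀ sin φ sin δ + cos φ cos δ sin H₀ = 1.8162×0.48481×0.40137 + 0.87462×0.91592×0.97005 = 0.353411 + 0.777090 = 1.130501.
Q̄ = (S₀/π) × [bracket] = (2445/π) × 1.130501 = 879.8 W/m².

Q̄ ≈ 880 W/m²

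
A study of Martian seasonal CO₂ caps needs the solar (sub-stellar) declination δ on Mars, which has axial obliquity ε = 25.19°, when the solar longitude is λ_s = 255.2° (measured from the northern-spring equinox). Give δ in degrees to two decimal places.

sin δ = sin ε · sin λ_s = sin 25.19° × sin 255.2° = -0.411501.
δ = arcsin(-0.411501) = -24.30°.

δ = -24.30°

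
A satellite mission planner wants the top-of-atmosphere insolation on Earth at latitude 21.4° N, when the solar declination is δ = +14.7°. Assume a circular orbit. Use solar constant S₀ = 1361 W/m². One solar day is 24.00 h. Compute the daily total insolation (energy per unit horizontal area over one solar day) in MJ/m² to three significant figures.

cos H₀ = −tan(+21.4°) tan(+14.700°) = -0.1028, H₀ = 1.6738 rad.
Bracket: H₀ sin φ sin δ + cos φ cos δ sin H₀ = 1.6738×0.36488×0.25376 + 0.93106×0.96727×0.99470 = 0.154980 + 0.895813 = 1.050793.
Q̄ = (S₀/π) × [bracket] = (1361/π) × 1.050793 = 455.22 W/m².
Daily total = Q̄ × 24.00 h × 3600 s/h = 455.22 × 24.00 × 3600 / 10⁶ = 39.33 MJ/m².

39.3 MJ/m²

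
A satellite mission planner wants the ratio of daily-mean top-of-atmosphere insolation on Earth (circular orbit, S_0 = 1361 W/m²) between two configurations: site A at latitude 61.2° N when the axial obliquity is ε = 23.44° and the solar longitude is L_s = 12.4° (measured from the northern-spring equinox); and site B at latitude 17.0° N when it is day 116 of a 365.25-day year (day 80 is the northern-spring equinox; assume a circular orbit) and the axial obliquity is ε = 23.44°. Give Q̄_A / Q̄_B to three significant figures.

Q̄_A / Q̄_B ≈ 0.581

— Configuration A (ϕ=+61.2°):
Solar declination: sin δ = sin ε · sin L_s = sin 23.44° × sin 12.4° = 0.08542, so δ = +4.900°.
cos h₀ = −tan(+61.2°) tan(+4.900°) = -0.1559, h₀ = 1.7274 rad.
Bracket: h₀ sin ϕ sin δ + cos ϕ cos δ sin h₀ = 1.7274×0.87631×0.08542 + 0.48175×0.99635×0.98777 = 0.129303 + 0.474121 = 0.603424.
Q̄ = (S_0/π) × [bracket] = (1361/π) × 0.603424 = 261.42 W/m².
— Configuration B (ϕ=+17.0°):
Solar longitude: L_s = 360° × (116 − 80)/365.25 = 35.483°.
sin δ = sin 23.44° × sin 35.483° = 0.23090, so δ = +13.350°.
cos h₀ = −tan(+17.0°) tan(+13.350°) = -0.0726, h₀ = 1.6434 rad.
Bracket: h₀ sin ϕ sin δ + cos ϕ cos δ sin h₀ = 1.6434×0.29237×0.23090 + 0.95630×0.97298×0.99736 = 0.110943 + 0.928004 = 1.038947.
Q̄ = (S_0/π) × [bracket] = (1361/π) × 1.038947 = 450.09 W/m².
Ratio Q̄_A / Q̄_B = 261.42 / 450.09 = 0.5808.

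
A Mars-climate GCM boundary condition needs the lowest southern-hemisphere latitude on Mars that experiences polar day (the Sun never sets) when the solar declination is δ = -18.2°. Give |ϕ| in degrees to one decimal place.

|ϕ| = 71.8°

Polar day requires cos h₀ = −tan ϕ tan δ ≤ −1, i.e. tan ϕ tan δ ≥ 1.
The boundary is |tan ϕ| · |tan δ| = 1, so |ϕ| = 90° − |δ| = 90° − 18.2° = 71.8° in the southern hemisphere.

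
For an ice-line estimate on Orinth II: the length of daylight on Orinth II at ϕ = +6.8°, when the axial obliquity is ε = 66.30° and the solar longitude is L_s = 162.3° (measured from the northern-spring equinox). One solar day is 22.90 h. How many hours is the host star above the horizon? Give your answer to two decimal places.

Solar declination: sin δ = sin ε · sin L_s = sin 66.30° × sin 162.3° = 0.27839, so δ = +16.164°.
cos h₀ = −tan ϕ · tan δ = −tan(+6.8°) × tan(+16.164°) = -0.0346, so h₀ = 1.6054 rad = 91.98°.
Daylight = 2h₀/(2π) × 22.90 h = (1.6054/π) × 22.90 = 11.70 h.

11.70 h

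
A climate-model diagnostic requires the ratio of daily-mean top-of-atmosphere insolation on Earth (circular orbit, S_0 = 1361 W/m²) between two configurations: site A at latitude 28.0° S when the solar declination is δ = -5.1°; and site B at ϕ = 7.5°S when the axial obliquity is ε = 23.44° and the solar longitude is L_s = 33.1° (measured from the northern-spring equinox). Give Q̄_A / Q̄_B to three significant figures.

Q̄_A / Q̄_B ≈ 1.02

— Configuration A (ϕ=-28.0°):
cos h₀ = −tan(-28.0°) tan(-5.100°) = -0.0475, h₀ = 1.6183 rad.
Bracket: h₀ sin ϕ sin δ + cos ϕ cos δ sin h₀ = 1.6183×-0.46947×-0.08889 + 0.88295×0.99604×0.99887 = 0.067534 + 0.878460 = 0.945994.
Q̄ = (S_0/π) × [bracket] = (1361/π) × 0.945994 = 409.82 W/m².
— Configuration B (ϕ=-7.5°):
Solar declination: sin δ = sin ε · sin L_s = sin 23.44° × sin 33.1° = 0.21723, so δ = +12.547°.
cos h₀ = −tan(-7.5°) tan(+12.547°) = 0.0293, h₀ = 1.5415 rad.
Bracket: h₀ sin ϕ sin δ + cos ϕ cos δ sin h₀ = 1.5415×-0.13053×0.21723 + 0.99144×0.97612×0.99957 = -0.043709 + 0.967348 = 0.923639.
Q̄ = (S_0/π) × [bracket] = (1361/π) × 0.923639 = 400.14 W/m².
Ratio Q̄_A / Q̄_B = 409.82 / 400.14 = 1.024.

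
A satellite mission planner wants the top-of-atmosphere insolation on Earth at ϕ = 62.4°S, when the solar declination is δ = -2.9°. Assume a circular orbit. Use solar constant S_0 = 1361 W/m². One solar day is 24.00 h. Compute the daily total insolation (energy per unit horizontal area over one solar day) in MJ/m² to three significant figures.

20.0 MJ/m²

cos h₀ = −tan(-62.4°) tan(-2.900°) = -0.0969, h₀ = 1.6678 rad.
Bracket: h₀ sin ϕ sin δ + cos ϕ cos δ sin h₀ = 1.6678×-0.88620×-0.05059 + 0.46330×0.99872×0.99529 = 0.074772 + 0.460528 = 0.535300.
Q̄ = (S_0/π) × [bracket] = (1361/π) × 0.535300 = 231.90 W/m².
Daily total = Q̄ × 24.00 h × 3600 s/h = 231.90 × 24.00 × 3600 / 10⁶ = 20.04 MJ/m².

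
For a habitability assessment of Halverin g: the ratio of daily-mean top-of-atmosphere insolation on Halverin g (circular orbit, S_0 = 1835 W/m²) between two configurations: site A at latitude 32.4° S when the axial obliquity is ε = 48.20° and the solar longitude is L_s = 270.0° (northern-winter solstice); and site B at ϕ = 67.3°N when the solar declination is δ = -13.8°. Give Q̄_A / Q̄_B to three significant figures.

— Configuration A (ϕ=-32.4°):
Solar declination: sin δ = sin ε · sin L_s = sin 48.20° × sin 270.0° = -0.74548, so δ = -48.200°.
cos h₀ = −tan(-32.4°) tan(-48.200°) = -0.7098, h₀ = 2.3600 rad.
Bracket: h₀ sin ϕ sin δ + cos ϕ cos δ sin h₀ = 2.3600×-0.53583×-0.74548 + 0.84433×0.66653×0.70442 = 0.942703 + 0.396427 = 1.339130.
Q̄ = (S_0/π) × [bracket] = (1835/π) × 1.339130 = 782.18 W/m².
— Configuration B (ϕ=+67.3°):
cos h₀ = −tan(+67.3°) tan(-13.800°) = 0.5872, h₀ = 0.9432 rad.
Bracket: h₀ sin ϕ sin δ + cos ϕ cos δ sin h₀ = 0.9432×0.92254×-0.23853 + 0.38591×0.97113×0.80945 = -0.207554 + 0.303357 = 0.095803.
Q̄ = (S_0/π) × [bracket] = (1835/π) × 0.095803 = 55.958 W/m².
Ratio Q̄_A / Q̄_B = 782.18 / 55.958 = 13.98.

Q̄_A / Q̄_B ≈ 14.0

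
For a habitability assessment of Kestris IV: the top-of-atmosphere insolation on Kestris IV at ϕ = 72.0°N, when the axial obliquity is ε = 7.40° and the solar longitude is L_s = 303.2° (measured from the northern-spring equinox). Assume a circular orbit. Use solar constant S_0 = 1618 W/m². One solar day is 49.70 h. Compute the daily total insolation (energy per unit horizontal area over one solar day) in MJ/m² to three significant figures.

Solar declination: sin δ = sin ε · sin L_s = sin 7.40° × sin 303.2° = -0.10777, so δ = -6.187°.
cos h₀ = −tan(+72.0°) tan(-6.187°) = 0.3336, h₀ = 1.2306 rad.
Bracket: h₀ sin ϕ sin δ + cos ϕ cos δ sin h₀ = 1.2306×0.95106×-0.10777 + 0.30902×0.99418×0.94270 = -0.126131 + 0.289618 = 0.163487.
Q̄ = (S_0/π) × [bracket] = (1618/π) × 0.163487 = 84.200 W/m².
Daily total = Q̄ × 49.70 h × 3600 s/h = 84.200 × 49.70 × 3600 / 10⁶ = 15.07 MJ/m².

15.1 MJ/m²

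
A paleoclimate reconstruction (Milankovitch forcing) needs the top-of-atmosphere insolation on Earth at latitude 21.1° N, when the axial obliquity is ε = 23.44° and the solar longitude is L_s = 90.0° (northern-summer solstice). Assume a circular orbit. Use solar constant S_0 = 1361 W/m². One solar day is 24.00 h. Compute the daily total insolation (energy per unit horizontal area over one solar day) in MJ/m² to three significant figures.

40.9 MJ/m²

Solar declination: sin δ = sin ε · sin L_s = sin 23.44° × sin 90.0° = 0.39779, so δ = +23.440°.
cos h₀ = −tan(+21.1°) tan(+23.440°) = -0.1673, h₀ = 1.7389 rad.
Bracket: h₀ sin ϕ sin δ + cos ϕ cos δ sin h₀ = 1.7389×0.36000×0.39779 + 0.93295×0.91748×0.98591 = 0.249018 + 0.843902 = 1.092920.
Q̄ = (S_0/π) × [bracket] = (1361/π) × 1.092920 = 473.47 W/m².
Daily total = Q̄ × 24.00 h × 3600 s/h = 473.47 × 24.00 × 3600 / 10⁶ = 40.91 MJ/m².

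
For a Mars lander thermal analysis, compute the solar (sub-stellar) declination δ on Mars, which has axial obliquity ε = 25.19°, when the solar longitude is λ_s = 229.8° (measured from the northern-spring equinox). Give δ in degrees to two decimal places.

δ = -18.97°

sin δ = sin ε · sin λ_s = sin 25.19° × sin 229.8° = -0.325088.
δ = arcsin(-0.325088) = -18.97°.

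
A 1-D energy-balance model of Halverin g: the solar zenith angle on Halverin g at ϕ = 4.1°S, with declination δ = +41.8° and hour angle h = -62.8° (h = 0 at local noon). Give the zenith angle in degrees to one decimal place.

θ_z = 73.0°

cos θ_z = sin ϕ sin δ + cos ϕ cos δ cos h = -0.047655 + 0.339883 = 0.292228.
θ_z = arccos(0.292228) = 73.0°.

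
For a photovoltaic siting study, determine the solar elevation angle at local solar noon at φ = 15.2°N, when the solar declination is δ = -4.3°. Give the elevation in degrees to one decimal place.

70.5°

At local noon the hour angle is zero, so the zenith angle equals |φ − δ| = |+15.2° − (-4.300°)| = 19.500°.
Elevation = 90° − 19.500° = 70.5°.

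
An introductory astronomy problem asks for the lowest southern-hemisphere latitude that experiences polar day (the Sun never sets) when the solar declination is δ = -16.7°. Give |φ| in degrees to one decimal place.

Polar day requires cos H₀ = −tan φ tan δ ≤ −1, i.e. tan φ tan δ ≥ 1.
The boundary is |tan φ| · |tan δ| = 1, so |φ| = 90° − |δ| = 90° − 16.7° = 73.3° in the southern hemisphere.

|φ| = 73.3°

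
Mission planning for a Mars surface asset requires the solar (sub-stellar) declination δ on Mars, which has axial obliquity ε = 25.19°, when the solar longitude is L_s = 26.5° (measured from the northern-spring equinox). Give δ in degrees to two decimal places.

δ = +10.95°

sin δ = sin ε · sin L_s = sin 25.19° × sin 26.5° = 0.189911.
δ = arcsin(0.189911) = +10.95°.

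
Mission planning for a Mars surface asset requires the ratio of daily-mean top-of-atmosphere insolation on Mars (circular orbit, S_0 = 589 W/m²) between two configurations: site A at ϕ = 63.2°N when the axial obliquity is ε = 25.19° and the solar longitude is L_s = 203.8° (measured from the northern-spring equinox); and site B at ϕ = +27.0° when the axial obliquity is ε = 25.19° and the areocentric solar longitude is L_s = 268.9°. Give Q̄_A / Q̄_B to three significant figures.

— Configuration A (ϕ=+63.2°):
Solar declination: sin δ = sin ε · sin L_s = sin 25.19° × sin 203.8° = -0.17176, so δ = -9.890°.
cos h₀ = −tan(+63.2°) tan(-9.890°) = 0.3452, h₀ = 1.2184 rad.
Bracket: h₀ sin ϕ sin δ + cos ϕ cos δ sin h₀ = 1.2184×0.89259×-0.17176 + 0.45088×0.98514×0.93855 = -0.186794 + 0.416885 = 0.230091.
Q̄ = (S_0/π) × [bracket] = (589/π) × 0.230091 = 43.139 W/m².
— Configuration B (ϕ=+27.0°):
sin δ = sin 25.19° × sin 268.9° = -0.42554, so δ = -25.185°.
cos h₀ = −tan(+27.0°) tan(-25.185°) = 0.2396, h₀ = 1.3288 rad.
Bracket: h₀ sin ϕ sin δ + cos ϕ cos δ sin h₀ = 1.3288×0.45399×-0.42554 + 0.89101×0.90494×0.97087 = -0.256712 + 0.782823 = 0.526111.
Q̄ = (S_0/π) × [bracket] = (589/π) × 0.526111 = 98.638 W/m².
Ratio Q̄_A / Q̄_B = 43.139 / 98.638 = 0.4373.

Q̄_A / Q̄_B ≈ 0.437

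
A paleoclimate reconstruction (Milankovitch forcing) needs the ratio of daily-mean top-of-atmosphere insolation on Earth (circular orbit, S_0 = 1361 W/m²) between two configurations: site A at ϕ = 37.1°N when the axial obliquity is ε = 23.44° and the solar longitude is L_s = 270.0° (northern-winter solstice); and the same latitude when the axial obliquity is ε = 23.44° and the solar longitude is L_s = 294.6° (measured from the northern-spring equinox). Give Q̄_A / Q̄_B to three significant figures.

Q̄_A / Q̄_B ≈ 0.911

— Configuration A (ϕ=+37.1°):
Solar declination: sin δ = sin ε · sin L_s = sin 23.44° × sin 270.0° = -0.39779, so δ = -23.440°.
cos h₀ = −tan(+37.1°) tan(-23.440°) = 0.3279, h₀ = 1.2367 rad.
Bracket: h₀ sin ϕ sin δ + cos ϕ cos δ sin h₀ = 1.2367×0.60321×-0.39779 + 0.79758×0.91748×0.94471 = -0.296747 + 0.691304 = 0.394557.
Q̄ = (S_0/π) × [bracket] = (1361/π) × 0.394557 = 170.93 W/m².
— Configuration B (ϕ=+37.1°):
Solar declination: sin δ = sin ε · sin L_s = sin 23.44° × sin 294.6° = -0.36168, so δ = -21.204°.
cos h₀ = −tan(+37.1°) tan(-21.204°) = 0.2934, h₀ = 1.2730 rad.
Bracket: h₀ sin ϕ sin δ + cos ϕ cos δ sin h₀ = 1.2730×0.60321×-0.36168 + 0.79758×0.93230×0.95599 = -0.277729 + 0.710859 = 0.433130.
Q̄ = (S_0/π) × [bracket] = (1361/π) × 0.433130 = 187.64 W/m².
Ratio Q̄_A / Q̄_B = 170.93 / 187.64 = 0.9109.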